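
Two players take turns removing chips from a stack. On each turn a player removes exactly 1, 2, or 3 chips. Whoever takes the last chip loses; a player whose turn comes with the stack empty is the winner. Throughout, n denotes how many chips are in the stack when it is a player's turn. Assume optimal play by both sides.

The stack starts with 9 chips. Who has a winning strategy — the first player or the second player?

The second player wins.

Work bottom-up. With no move the player to move wins. Otherwise the position is W if at least one move leads to an L position for the opponent, and L if every move leads to a W.
n=0: no move; the opponent has just taken the last chip and therefore loses → W
n=1: the only move is to 0(W), a W ⇒ L
n=2: can move to 1, which is L ⇒ W
n=3: can move to 1, which is L ⇒ W
n=4: can move to 1, which is L ⇒ W
n=5: moves to 4(W), 3(W), 2(W); every one is W ⇒ L
n=6: can move to 5, which is L ⇒ W
n=7: can move to 5, which is L ⇒ W
n=8: can move to 5, which is L ⇒ W
n=9: moves to 8(W), 7(W), 6(W); every one is W ⇒ L
The starting position 9 is L: whatever the player to move does, the opponent receives a W position.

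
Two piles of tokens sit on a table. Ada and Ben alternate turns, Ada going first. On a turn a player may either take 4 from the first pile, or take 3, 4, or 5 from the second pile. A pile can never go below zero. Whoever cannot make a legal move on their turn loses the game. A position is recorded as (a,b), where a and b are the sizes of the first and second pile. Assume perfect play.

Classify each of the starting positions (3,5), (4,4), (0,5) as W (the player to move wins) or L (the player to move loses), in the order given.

Label each position W (a win for the player to move) or L (a loss). A position with no legal move is L; any other position is W exactly when some move reaches an L, and L when every move reaches a W.
No move ever increases a pile, so every position that can arise here has a ≤ 4 and b ≤ 5; it is enough to label the cells with 0 ≤ a ≤ 4 and 0 ≤ b ≤ 5.
Every move lowers a or b (never raises either), so fill the grid row by row in increasing a, and left to right within a row: each cell's successors are then already labelled.
      b=0  b=1  b=2  b=3  b=4  b=5
a=0:    L    L    L    W    W    W
a=1:    L    L    L    W    W    W
a=2:    L    L    L    W    W    W
a=3:    L    L    L    W    W    W
a=4:    W    W    W    L    L    L
Cells with no legal move (terminal, hence L): (0,0), (0,1), (0,2), (1,0), (1,1), (1,2), (2,0), (2,1), (2,2), (3,0), (3,1), (3,2).
The remaining L cells, each justified by listing all of its moves:
(4,3): moves to (0,3)(W), (4,0)(W); every one is W ⇒ L
(4,4): moves to (0,4)(W), (4,1)(W), (4,0)(W); every one is W ⇒ L
(4,5): moves to (0,5)(W), (4,2)(W), (4,1)(W), (4,0)(W); every one is W ⇒ L
Every other cell has at least one move into one of the L cells above, so it is W.
(3,5): the move to (3,2) reaches an L cell, so W
(4,4): one of the L cells justified above, so L
(0,5): the move to (0,2) reaches an L cell, so W

(3,5): W, (4,4): L, (0,5): W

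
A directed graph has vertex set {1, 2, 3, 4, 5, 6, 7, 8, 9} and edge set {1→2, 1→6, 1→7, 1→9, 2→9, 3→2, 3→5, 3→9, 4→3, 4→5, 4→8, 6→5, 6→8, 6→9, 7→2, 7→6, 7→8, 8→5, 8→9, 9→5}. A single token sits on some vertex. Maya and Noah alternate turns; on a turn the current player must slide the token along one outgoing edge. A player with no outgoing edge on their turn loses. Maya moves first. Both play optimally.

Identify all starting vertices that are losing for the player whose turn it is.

2, 5

Compute win/loss labels from the base case upward. A position with no move is L. Any other position is W if it can reach an L in one move, else L.
Every edge goes from a vertex to one that appears earlier in the order 5, 9, 8, 2, 6, 7, 1, 3, 4, so processing vertices in that order labels each vertex after all of its successors.
5: no outgoing edge → L
9: →5(L), so W
8: →5(L), so W
2: →9(W) only, which is W, so L
6: →5(L), so W
7: →2(L), so W
1: →2(L), so W
3: →2(L), so W
4: →5(L), so W
Reading off the rows marked L gives the requested list; there are 2 such vertices.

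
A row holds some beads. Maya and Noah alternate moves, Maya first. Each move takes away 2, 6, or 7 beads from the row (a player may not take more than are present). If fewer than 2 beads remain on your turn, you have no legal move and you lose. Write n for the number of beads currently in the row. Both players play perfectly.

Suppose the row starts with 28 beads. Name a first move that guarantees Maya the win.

Remove 2, leaving 26.

Label each position W (a win for the player to move) or L (a loss). A position with no legal move is L; any other position is W exactly when some move reaches an L, and L when every move reaches a W.
n=0: no move → L
n=1: no move → L
n=2: W (go to 0, an L position)
n=3: W (go to 1, an L position)
n=4: L (sole option 2(W) is W)
n=5: L (sole option 3(W) is W)
n=6: W (go to 4, an L position)
n=7: W (go to 5, an L position)
n=8: W (go to 1, an L position)
n=9: L (options 7(W), 3(W), 2(W) are all W)
n=10: W (go to 4, an L position)
n=11: W (go to 9, an L position)
n=12: W (go to 5, an L position)
n=13: L (options 11(W), 7(W), 6(W) are all W)
n=14: L (options 12(W), 8(W), 7(W) are all W)
n=15: W (go to 13, an L position)
n=16: W (go to 14, an L position)
n=17: L (options 15(W), 11(W), 10(W) are all W)
n=18: L (options 16(W), 12(W), 11(W) are all W)
n=19: W (go to 17, an L position)
n=20: W (go to 18, an L position)
n=21: W (go to 14, an L position)
n=22: L (options 20(W), 16(W), 15(W) are all W)
n=23: W (go to 17, an L position)
n=24: W (go to 22, an L position)
n=25: W (go to 18, an L position)
n=26: L (options 24(W), 20(W), 19(W) are all W)
n=27: L (options 25(W), 21(W), 20(W) are all W)
n=28: W (go to 26, an L position)
From 28, the L positions reachable in one move are: 26, 22. Any move reaching one of these is winning.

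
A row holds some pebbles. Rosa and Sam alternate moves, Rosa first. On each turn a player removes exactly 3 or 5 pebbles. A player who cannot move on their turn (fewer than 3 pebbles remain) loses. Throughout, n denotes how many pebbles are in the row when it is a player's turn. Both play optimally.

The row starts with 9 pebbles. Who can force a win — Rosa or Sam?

Sam wins.

Classify positions by backward induction: terminal positions (no move available) are L. From any other position, the mover wins iff some move reaches an L.
n=0: no move → L
n=1: no move → L
n=2: no move → L
n=3: can move to 0, which is L ⇒ W
n=4: can move to 1, which is L ⇒ W
n=5: can move to 2, which is L ⇒ W
n=6: can move to 1, which is L ⇒ W
n=7: can move to 2, which is L ⇒ W
n=8: moves to 5(W), 3(W); every one is W ⇒ L
n=9: moves to 6(W), 4(W); every one is W ⇒ L
Every move from 9 reaches a W position, so the mover loses.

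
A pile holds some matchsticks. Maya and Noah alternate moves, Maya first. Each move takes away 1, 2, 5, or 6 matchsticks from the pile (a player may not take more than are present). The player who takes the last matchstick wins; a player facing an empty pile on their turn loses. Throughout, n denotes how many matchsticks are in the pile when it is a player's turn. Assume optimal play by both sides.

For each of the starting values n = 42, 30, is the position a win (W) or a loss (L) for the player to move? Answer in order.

42: L, 30: W

Build the W/L table. Terminal = L. A non-terminal position is W if it has a move to some L; otherwise it is L.
n=0: no move → L
n=1: W (go to 0, an L position)
n=2: W (go to 0, an L position)
n=3: L (options 2(W), 1(W) are all W)
n=4: W (go to 3, an L position)
n=5: W (go to 3, an L position)
n=6: W (go to 0, an L position)
n=7: L (options 6(W), 5(W), 2(W), 1(W) are all W)
n=8: W (go to 7, an L position)
n=9: W (go to 7, an L position)
n=10: L (options 9(W), 8(W), 5(W), 4(W) are all W)
n=11: W (go to 10, an L position)
n=12: W (go to 10, an L position)
n=13: W (go to 7, an L position)
n=14: L (options 13(W), 12(W), 9(W), 8(W) are all W)
n=15: W (go to 14, an L position)
n=16: W (go to 14, an L position)
n=17: L (options 16(W), 15(W), 12(W), 11(W) are all W)
n=18: W (go to 17, an L position)
n=19: W (go to 17, an L position)
n=20: W (go to 14, an L position)
n=21: L (options 20(W), 19(W), 16(W), 15(W) are all W)
n=22: W (go to 21, an L position)
n=23: W (go to 21, an L position)
n=24: L (options 23(W), 22(W), 19(W), 18(W) are all W)
n=25: W (go to 24, an L position)
n=26: W (go to 24, an L position)
n=27: W (go to 21, an L position)
n=28: L (options 27(W), 26(W), 23(W), 22(W) are all W)
n=29: W (go to 28, an L position)
n=30: W (go to 28, an L position)
n=31: L (options 30(W), 29(W), 26(W), 25(W) are all W)
n=32: W (go to 31, an L position)
n=33: W (go to 31, an L position)
n=34: W (go to 28, an L position)
n=35: L (options 34(W), 33(W), 30(W), 29(W) are all W)
n=36: W (go to 35, an L position)
n=37: W (go to 35, an L position)
n=38: L (options 37(W), 36(W), 33(W), 32(W) are all W)
n=39: W (go to 38, an L position)
n=40: W (go to 38, an L position)
n=41: W (go to 35, an L position)
n=42: L (options 41(W), 40(W), 37(W), 36(W) are all W)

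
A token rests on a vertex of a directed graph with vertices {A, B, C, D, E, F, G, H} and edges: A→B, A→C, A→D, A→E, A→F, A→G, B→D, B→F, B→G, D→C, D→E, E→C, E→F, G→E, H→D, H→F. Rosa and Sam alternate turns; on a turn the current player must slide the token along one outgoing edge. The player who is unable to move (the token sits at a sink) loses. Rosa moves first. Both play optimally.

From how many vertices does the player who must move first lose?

Classify positions by backward induction: terminal positions (no move available) are L. From any other position, the mover wins iff some move reaches an L.
Every edge goes from a vertex to one that appears earlier in the order F, C, E, G, D, B, H, A, so processing vertices in that order labels each vertex after all of its successors.
F: no outgoing edge → L
C: no outgoing edge → L
E: →C(L), so W
G: →E(W) only, which is W, so L
D: →C(L), so W
B: →G(L), so W
H: →F(L), so W
A: →G(L), so W
The L vertices are C, F, G; that is 3 in all.

3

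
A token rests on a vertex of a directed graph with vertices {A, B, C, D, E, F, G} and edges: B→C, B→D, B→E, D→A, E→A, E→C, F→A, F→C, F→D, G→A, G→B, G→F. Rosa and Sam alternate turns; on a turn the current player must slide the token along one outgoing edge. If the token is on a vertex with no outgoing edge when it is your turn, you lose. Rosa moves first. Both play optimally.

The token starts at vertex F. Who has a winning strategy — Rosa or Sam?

Work bottom-up. With no move the player to move loses. Otherwise the position is W if at least one move leads to an L position for the opponent, and L if every move leads to a W.
Every edge goes from a vertex to one that appears earlier in the order C, A, E, D, B, F, G, so processing vertices in that order labels each vertex after all of its successors.
C: no outgoing edge → L
A: no outgoing edge → L
E: can move to A, which is L ⇒ W
D: can move to A, which is L ⇒ W
B: can move to C, which is L ⇒ W
F: can move to A, which is L ⇒ W
G: can move to A, which is L ⇒ W
From F Rosa can move to A, reaching an L position.

Rosa wins.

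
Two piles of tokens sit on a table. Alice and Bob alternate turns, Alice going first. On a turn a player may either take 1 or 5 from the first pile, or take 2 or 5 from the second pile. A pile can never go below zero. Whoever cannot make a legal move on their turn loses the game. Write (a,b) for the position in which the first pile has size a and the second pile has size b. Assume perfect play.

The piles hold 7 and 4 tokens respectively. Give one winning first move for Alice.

Move to (6,4).

Positions with no move are L. A position that does have a move is losing for the player to move precisely when every available move leads to a winning position for the opponent. Fill in the labels:
No move ever increases a pile, so every position that can arise here has a ≤ 7 and b ≤ 4; it is enough to label the cells with 0 ≤ a ≤ 7 and 0 ≤ b ≤ 4.
Every move lowers a or b (never raises either), so fill the grid row by row in increasing a, and left to right within a row: each cell's successors are then already labelled.
      b=0  b=1  b=2  b=3  b=4
a=0:    L    L    W    W    L
a=1:    W    W    L    L    W
a=2:    L    L    W    W    L
a=3:    W    W    L    L    W
a=4:    L    L    W    W    L
a=5:    W    W    L    L    W
a=6:    L    L    W    W    L
a=7:    W    W    L    L    W
Cells with no legal move (terminal, hence L): (0,0), (0,1).
The remaining L cells, each justified by listing all of its moves:
(0,4): the only move is to (0,2)(W), a W ⇒ L
(1,2): moves to (0,2)(W), (1,0)(W); every one is W ⇒ L
(1,3): moves to (0,3)(W), (1,1)(W); every one is W ⇒ L
(2,0): the only move is to (1,0)(W), a W ⇒ L
(2,1): the only move is to (1,1)(W), a W ⇒ L
(2,4): moves to (1,4)(W), (2,2)(W); every one is W ⇒ L
(3,2): moves to (2,2)(W), (3,0)(W); every one is W ⇒ L
(3,3): moves to (2,3)(W), (3,1)(W); every one is W ⇒ L
(4,0): the only move is to (3,0)(W), a W ⇒ L
(4,1): the only move is to (3,1)(W), a W ⇒ L
(4,4): moves to (3,4)(W), (4,2)(W); every one is W ⇒ L
(5,2): moves to (4,2)(W), (0,2)(W), (5,0)(W); every one is W ⇒ L
(5,3): moves to (4,3)(W), (0,3)(W), (5,1)(W); every one is W ⇒ L
(6,0): moves to (5,0)(W), (1,0)(W); every one is W ⇒ L
(6,1): moves to (5,1)(W), (1,1)(W); every one is W ⇒ L
(6,4): moves to (5,4)(W), (1,4)(W), (6,2)(W); every one is W ⇒ L
(7,2): moves to (6,2)(W), (2,2)(W), (7,0)(W); every one is W ⇒ L
(7,3): moves to (6,3)(W), (2,3)(W), (7,1)(W); every one is W ⇒ L
Every other cell has at least one move into one of the L cells above, so it is W.
From (7,4), the L positions reachable in one move are: (6,4), (2,4), (7,2). Any move reaching one of these is winning.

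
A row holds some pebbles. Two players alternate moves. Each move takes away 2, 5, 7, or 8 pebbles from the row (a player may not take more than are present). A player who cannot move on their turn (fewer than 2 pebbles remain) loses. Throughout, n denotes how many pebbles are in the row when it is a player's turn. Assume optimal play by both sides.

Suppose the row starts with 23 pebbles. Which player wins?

Compute win/loss labels from the base case upward. A position with no move is L. Any other position is W if it can reach an L in one move, else L.
n=0: no move → L
n=1: no move → L
n=2: reaches L-position 0 → W
n=3: reaches L-position 1 → W
n=4: only reaches 2(W), which is W → L
n=5: reaches L-position 0 → W
n=6: reaches L-position 4 → W
n=7: reaches L-position 0 → W
n=8: reaches L-position 1 → W
n=9: reaches L-position 4 → W
n=10: only reaches 8(W), 5(W), 3(W), 2(W), all W → L
n=11: reaches L-position 4 → W
n=12: reaches L-position 10 → W
n=13: only reaches 11(W), 8(W), 6(W), 5(W), all W → L
n=14: only reaches 12(W), 9(W), 7(W), 6(W), all W → L
n=15: reaches L-position 13 → W
n=16: reaches L-position 14 → W
n=17: reaches L-position 10 → W
n=18: reaches L-position 13 → W
n=19: reaches L-position 14 → W
n=20: reaches L-position 13 → W
n=21: reaches L-position 14 → W
n=22: reaches L-position 14 → W
n=23: only reaches 21(W), 18(W), 16(W), 15(W), all W → L
The starting position 23 is L: whatever the player to move does, the opponent receives a W position.

The second player wins.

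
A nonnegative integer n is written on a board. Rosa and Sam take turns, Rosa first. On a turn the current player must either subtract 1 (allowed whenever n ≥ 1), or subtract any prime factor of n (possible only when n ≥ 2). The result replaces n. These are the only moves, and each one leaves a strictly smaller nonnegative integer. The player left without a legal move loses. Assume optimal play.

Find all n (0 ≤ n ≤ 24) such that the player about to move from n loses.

Positions with no move are L. A position that does have a move is losing for the player to move precisely when every available move leads to a winning position for the opponent. Fill in the labels:
n=0: no move → L
n=1: can move to 0, which is L ⇒ W
n=2: can move to 0, which is L ⇒ W
n=3: can move to 0, which is L ⇒ W
n=4: moves to 2(W), 3(W); every one is W ⇒ L
n=5: can move to 0, which is L ⇒ W
n=6: can move to 4, which is L ⇒ W
n=7: can move to 0, which is L ⇒ W
n=8: moves to 6(W), 7(W); every one is W ⇒ L
n=9: can move to 8, which is L ⇒ W
n=10: can move to 8, which is L ⇒ W
n=11: can move to 0, which is L ⇒ W
n=12: moves to 9(W), 10(W), 11(W); every one is W ⇒ L
n=13: can move to 0, which is L ⇒ W
n=14: can move to 12, which is L ⇒ W
n=15: can move to 12, which is L ⇒ W
n=16: moves to 14(W), 15(W); every one is W ⇒ L
n=17: can move to 0, which is L ⇒ W
n=18: can move to 16, which is L ⇒ W
n=19: can move to 0, which is L ⇒ W
n=20: moves to 15(W), 18(W), 19(W); every one is W ⇒ L
n=21: can move to 20, which is L ⇒ W
n=22: can move to 20, which is L ⇒ W
n=23: can move to 0, which is L ⇒ W
n=24: moves to 21(W), 22(W), 23(W); every one is W ⇒ L
Reading off the rows marked L gives the requested list; there are 7 such values of n.

0, 4, 8, 12, 16, 20, 24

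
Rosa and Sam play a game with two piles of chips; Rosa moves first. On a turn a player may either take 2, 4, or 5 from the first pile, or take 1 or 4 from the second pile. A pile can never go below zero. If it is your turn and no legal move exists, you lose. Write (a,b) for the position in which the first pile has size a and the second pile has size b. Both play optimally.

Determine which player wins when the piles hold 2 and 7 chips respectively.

Rosa wins.

Positions with no move are L. A position that does have a move is losing for the player to move precisely when every available move leads to a winning position for the opponent. Fill in the labels:
No move ever increases a pile, so every position that can arise here has a ≤ 2 and b ≤ 7; it is enough to label the cells with 0 ≤ a ≤ 2 and 0 ≤ b ≤ 7.
Every move lowers a or b (never raises either), so fill the grid row by row in increasing a, and left to right within a row: each cell's successors are then already labelled.
      b=0  b=1  b=2  b=3  b=4  b=5  b=6  b=7
a=0:    L    W    L    W    W    L    W    L
a=1:    L    W    L    W    W    L    W    L
a=2:    W    L    W    L    W    W    L    W
Cells with no legal move (terminal, hence L): (0,0), (1,0).
The remaining L cells, each justified by listing all of its moves:
(0,2): L (sole option (0,1)(W) is W)
(0,5): L (options (0,4)(W), (0,1)(W) are all W)
(0,7): L (options (0,6)(W), (0,3)(W) are all W)
(1,2): L (sole option (1,1)(W) is W)
(1,5): L (options (1,4)(W), (1,1)(W) are all W)
(1,7): L (options (1,6)(W), (1,3)(W) are all W)
(2,1): L (options (0,1)(W), (2,0)(W) are all W)
(2,3): L (options (0,3)(W), (2,2)(W) are all W)
(2,6): L (options (0,6)(W), (2,5)(W), (2,2)(W) are all W)
Every other cell has at least one move into one of the L cells above, so it is W.
The starting position (2,7) is W: Rosa should move to (0,7), handing over an L position.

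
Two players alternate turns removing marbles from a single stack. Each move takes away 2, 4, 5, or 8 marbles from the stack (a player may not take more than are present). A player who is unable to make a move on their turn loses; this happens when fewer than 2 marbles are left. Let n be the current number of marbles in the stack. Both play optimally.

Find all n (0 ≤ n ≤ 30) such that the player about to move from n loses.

0, 1, 7, 10, 13, 16, 19, 22, 25, 28

Label each position W (a win for the player to move) or L (a loss). A position with no legal move is L; any other position is W exactly when some move reaches an L, and L when every move reaches a W.
n=0: no move → L
n=1: no move → L
n=2: W (go to 0, an L position)
n=3: W (go to 1, an L position)
n=4: W (go to 0, an L position)
n=5: W (go to 1, an L position)
n=6: W (go to 1, an L position)
n=7: L (options 5(W), 3(W), 2(W) are all W)
n=8: W (go to 0, an L position)
n=9: W (go to 7, an L position)
n=10: L (options 8(W), 6(W), 5(W), 2(W) are all W)
n=11: W (go to 7, an L position)
n=12: W (go to 10, an L position)
n=13: L (options 11(W), 9(W), 8(W), 5(W) are all W)
n=14: W (go to 10, an L position)
n=15: W (go to 13, an L position)
n=16: L (options 14(W), 12(W), 11(W), 8(W) are all W)
n=17: W (go to 13, an L position)
n=18: W (go to 16, an L position)
n=19: L (options 17(W), 15(W), 14(W), 11(W) are all W)
n=20: W (go to 16, an L position)
n=21: W (go to 19, an L position)
n=22: L (options 20(W), 18(W), 17(W), 14(W) are all W)
n=23: W (go to 19, an L position)
n=24: W (go to 22, an L position)
n=25: L (options 23(W), 21(W), 20(W), 17(W) are all W)
n=26: W (go to 22, an L position)
n=27: W (go to 25, an L position)
n=28: L (options 26(W), 24(W), 23(W), 20(W) are all W)
n=29: W (go to 25, an L position)
n=30: W (go to 28, an L position)
Reading off the rows marked L gives the requested list; there are 10 such values of n.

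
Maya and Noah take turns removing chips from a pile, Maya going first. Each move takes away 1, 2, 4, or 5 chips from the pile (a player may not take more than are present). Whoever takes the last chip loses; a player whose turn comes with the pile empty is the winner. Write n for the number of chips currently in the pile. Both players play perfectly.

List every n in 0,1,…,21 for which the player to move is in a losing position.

Positions with no move are W. A position that does have a move is losing for the player to move precisely when every available move leads to a winning position for the opponent. Fill in the labels:
n=0: no move; the opponent has just taken the last chip and therefore loses → W
n=1: the only move is to 0(W), a W ⇒ L
n=2: can move to 1, which is L ⇒ W
n=3: can move to 1, which is L ⇒ W
n=4: moves to 3(W), 2(W), 0(W); every one is W ⇒ L
n=5: can move to 4, which is L ⇒ W
n=6: can move to 4, which is L ⇒ W
n=7: moves to 6(W), 5(W), 3(W), 2(W); every one is W ⇒ L
n=8: can move to 7, which is L ⇒ W
n=9: can move to 7, which is L ⇒ W
n=10: moves to 9(W), 8(W), 6(W), 5(W); every one is W ⇒ L
n=11: can move to 10, which is L ⇒ W
n=12: can move to 10, which is L ⇒ W
n=13: moves to 12(W), 11(W), 9(W), 8(W); every one is W ⇒ L
n=14: can move to 13, which is L ⇒ W
n=15: can move to 13, which is L ⇒ W
n=16: moves to 15(W), 14(W), 12(W), 11(W); every one is W ⇒ L
n=17: can move to 16, which is L ⇒ W
n=18: can move to 16, which is L ⇒ W
n=19: moves to 18(W), 17(W), 15(W), 14(W); every one is W ⇒ L
n=20: can move to 19, which is L ⇒ W
n=21: can move to 19, which is L ⇒ W
Reading off the rows marked L gives the requested list; there are 7 such values of n.

1, 4, 7, 10, 13, 16, 19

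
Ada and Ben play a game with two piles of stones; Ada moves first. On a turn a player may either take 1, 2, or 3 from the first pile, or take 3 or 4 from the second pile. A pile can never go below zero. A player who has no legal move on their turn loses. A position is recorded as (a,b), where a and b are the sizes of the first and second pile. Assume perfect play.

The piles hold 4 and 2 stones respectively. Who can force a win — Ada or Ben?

Ben wins.

Label each position W (a win for the player to move) or L (a loss). A position with no legal move is L; any other position is W exactly when some move reaches an L, and L when every move reaches a W.
No move ever increases a pile, so every position that can arise here has a ≤ 4 and b ≤ 2; it is enough to label the cells with 0 ≤ a ≤ 4 and 0 ≤ b ≤ 2.
Every move lowers a or b (never raises either), so fill the grid row by row in increasing a, and left to right within a row: each cell's successors are then already labelled.
      b=0  b=1  b=2
a=0:    L    L    L
a=1:    W    W    W
a=2:    W    W    W
a=3:    W    W    W
a=4:    L    L    L
Cells with no legal move (terminal, hence L): (0,0), (0,1), (0,2).
The remaining L cells, each justified by listing all of its moves:
(4,0): only reaches (3,0)(W), (2,0)(W), (1,0)(W), all W → L
(4,1): only reaches (3,1)(W), (2,1)(W), (1,1)(W), all W → L
(4,2): only reaches (3,2)(W), (2,2)(W), (1,2)(W), all W → L
Every other cell has at least one move into one of the L cells above, so it is W.
The starting position (4,2) is L: whatever Ada does, the opponent receives a W position.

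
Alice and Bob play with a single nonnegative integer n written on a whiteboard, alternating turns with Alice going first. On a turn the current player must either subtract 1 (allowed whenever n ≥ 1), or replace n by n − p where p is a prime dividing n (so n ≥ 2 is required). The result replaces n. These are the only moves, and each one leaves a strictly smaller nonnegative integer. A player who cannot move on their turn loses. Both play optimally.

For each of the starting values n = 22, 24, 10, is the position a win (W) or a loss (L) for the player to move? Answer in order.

Positions with no move are L. A position that does have a move is losing for the player to move precisely when every available move leads to a winning position for the opponent. Fill in the labels:
n=0: no move → L
n=1: can move to 0, which is L ⇒ W
n=2: can move to 0, which is L ⇒ W
n=3: can move to 0, which is L ⇒ W
n=4: moves to 2(W), 3(W); every one is W ⇒ L
n=5: can move to 0, which is L ⇒ W
n=6: can move to 4, which is L ⇒ W
n=7: can move to 0, which is L ⇒ W
n=8: moves to 6(W), 7(W); every one is W ⇒ L
n=9: can move to 8, which is L ⇒ W
n=10: can move to 8, which is L ⇒ W
n=11: can move to 0, which is L ⇒ W
n=12: moves to 9(W), 10(W), 11(W); every one is W ⇒ L
n=13: can move to 0, which is L ⇒ W
n=14: can move to 12, which is L ⇒ W
n=15: can move to 12, which is L ⇒ W
n=16: moves to 14(W), 15(W); every one is W ⇒ L
n=17: can move to 0, which is L ⇒ W
n=18: can move to 16, which is L ⇒ W
n=19: can move to 0, which is L ⇒ W
n=20: moves to 15(W), 18(W), 19(W); every one is W ⇒ L
n=21: can move to 20, which is L ⇒ W
n=22: can move to 20, which is L ⇒ W
n=23: can move to 0, which is L ⇒ W
n=24: moves to 21(W), 22(W), 23(W); every one is W ⇒ L

22: W, 24: L, 10: W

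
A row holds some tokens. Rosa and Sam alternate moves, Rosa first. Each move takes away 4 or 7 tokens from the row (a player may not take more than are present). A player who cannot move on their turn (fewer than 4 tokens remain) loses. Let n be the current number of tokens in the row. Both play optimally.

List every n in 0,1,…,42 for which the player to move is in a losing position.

0, 1, 2, 3, 11, 12, 13, 14, 22, 23, 24, 25, 33, 34, 35, 36

Build the W/L table. Terminal = L. A non-terminal position is W if it has a move to some L; otherwise it is L.
n=0: no move → L
n=1: no move → L
n=2: no move → L
n=3: no move → L
n=4: reaches L-position 0 → W
n=5: reaches L-position 1 → W
n=6: reaches L-position 2 → W
n=7: reaches L-position 3 → W
n=8: reaches L-position 1 → W
n=9: reaches L-position 2 → W
n=10: reaches L-position 3 → W
n=11: only reaches 7(W), 4(W), all W → L
n=12: only reaches 8(W), 5(W), all W → L
n=13: only reaches 9(W), 6(W), all W → L
n=14: only reaches 10(W), 7(W), all W → L
n=15: reaches L-position 11 → W
n=16: reaches L-position 12 → W
n=17: reaches L-position 13 → W
n=18: reaches L-position 14 → W
n=19: reaches L-position 12 → W
n=20: reaches L-position 13 → W
n=21: reaches L-position 14 → W
n=22: only reaches 18(W), 15(W), all W → L
n=23: only reaches 19(W), 16(W), all W → L
n=24: only reaches 20(W), 17(W), all W → L
n=25: only reaches 21(W), 18(W), all W → L
n=26: reaches L-position 22 → W
n=27: reaches L-position 23 → W
n=28: reaches L-position 24 → W
n=29: reaches L-position 25 → W
n=30: reaches L-position 23 → W
n=31: reaches L-position 24 → W
n=32: reaches L-position 25 → W
n=33: only reaches 29(W), 26(W), all W → L
n=34: only reaches 30(W), 27(W), all W → L
n=35: only reaches 31(W), 28(W), all W → L
n=36: only reaches 32(W), 29(W), all W → L
n=37: reaches L-position 33 → W
n=38: reaches L-position 34 → W
n=39: reaches L-position 35 → W
n=40: reaches L-position 36 → W
n=41: reaches L-position 34 → W
n=42: reaches L-position 35 → W
The losing starting values of n are exactly the entries labelled L in this table (16 of them).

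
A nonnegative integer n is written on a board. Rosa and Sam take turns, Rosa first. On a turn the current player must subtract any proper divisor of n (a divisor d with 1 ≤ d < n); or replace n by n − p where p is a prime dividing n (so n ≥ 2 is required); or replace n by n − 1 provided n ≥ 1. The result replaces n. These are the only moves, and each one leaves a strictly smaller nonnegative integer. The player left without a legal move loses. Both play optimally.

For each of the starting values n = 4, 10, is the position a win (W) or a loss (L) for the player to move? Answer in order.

Classify positions by backward induction: terminal positions (no move available) are L. From any other position, the mover wins iff some move reaches an L.
n=0: no move → L
n=1: can move to 0, which is L ⇒ W
n=2: can move to 0, which is L ⇒ W
n=3: can move to 0, which is L ⇒ W
n=4: moves to 2(W), 3(W); every one is W ⇒ L
n=5: can move to 0, which is L ⇒ W
n=6: can move to 4, which is L ⇒ W
n=7: can move to 0, which is L ⇒ W
n=8: can move to 4, which is L ⇒ W
n=9: moves to 6(W), 8(W); every one is W ⇒ L
n=10: can move to 9, which is L ⇒ W

4: L, 10: W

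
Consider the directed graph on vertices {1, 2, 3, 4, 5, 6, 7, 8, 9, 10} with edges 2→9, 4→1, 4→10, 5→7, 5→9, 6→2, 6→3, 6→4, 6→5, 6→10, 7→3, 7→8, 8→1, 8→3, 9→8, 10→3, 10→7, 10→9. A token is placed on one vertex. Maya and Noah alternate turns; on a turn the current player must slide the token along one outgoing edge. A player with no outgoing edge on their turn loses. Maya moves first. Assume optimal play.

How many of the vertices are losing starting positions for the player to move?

3

Label each position W (a win for the player to move) or L (a loss). A position with no legal move is L; any other position is W exactly when some move reaches an L, and L when every move reaches a W.
Every edge goes from a vertex to one that appears earlier in the order 1, 3, 8, 7, 9, 10, 2, 4, 5, 6, so processing vertices in that order labels each vertex after all of its successors.
1: no outgoing edge → L
3: no outgoing edge → L
8: can move to 3, which is L ⇒ W
7: can move to 3, which is L ⇒ W
9: the only move is to 8(W), a W ⇒ L
10: can move to 9, which is L ⇒ W
2: can move to 9, which is L ⇒ W
4: can move to 1, which is L ⇒ W
5: can move to 9, which is L ⇒ W
6: can move to 3, which is L ⇒ W
The L vertices are 1, 3, 9; that is 3 in all.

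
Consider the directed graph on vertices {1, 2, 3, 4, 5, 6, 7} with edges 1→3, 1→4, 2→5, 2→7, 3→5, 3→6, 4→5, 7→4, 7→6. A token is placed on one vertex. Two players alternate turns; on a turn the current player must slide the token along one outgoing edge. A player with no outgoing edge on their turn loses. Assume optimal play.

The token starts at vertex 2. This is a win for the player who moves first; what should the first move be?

Use the standard recursion: the mover loses at a terminal position; elsewhere, the mover wins exactly when some move hands the opponent an L position.
Every edge goes from a vertex to one that appears earlier in the order 6, 5, 4, 7, 3, 2, 1, so processing vertices in that order labels each vertex after all of its successors.
6: no outgoing edge → L
5: no outgoing edge → L
4: reaches L-position 5 → W
7: reaches L-position 6 → W
3: reaches L-position 5 → W
2: reaches L-position 5 → W
1: only reaches 3(W), 4(W), all W → L
From 2, the L positions reachable in one move are: 5.

Move to 5.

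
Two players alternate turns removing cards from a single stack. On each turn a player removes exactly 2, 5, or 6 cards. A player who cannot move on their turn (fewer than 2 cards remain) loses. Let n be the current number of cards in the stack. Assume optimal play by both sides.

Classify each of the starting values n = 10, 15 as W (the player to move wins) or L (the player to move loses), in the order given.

10: W, 15: L

Classify positions by backward induction: terminal positions (no move available) are L. From any other position, the mover wins iff some move reaches an L.
n=0: no move → L
n=1: no move → L
n=2: can move to 0, which is L ⇒ W
n=3: can move to 1, which is L ⇒ W
n=4: the only move is to 2(W), a W ⇒ L
n=5: can move to 0, which is L ⇒ W
n=6: can move to 4, which is L ⇒ W
n=7: can move to 1, which is L ⇒ W
n=8: moves to 6(W), 3(W), 2(W); every one is W ⇒ L
n=9: can move to 4, which is L ⇒ W
n=10: can move to 8, which is L ⇒ W
n=11: moves to 9(W), 6(W), 5(W); every one is W ⇒ L
n=12: moves to 10(W), 7(W), 6(W); every one is W ⇒ L
n=13: can move to 11, which is L ⇒ W
n=14: can move to 12, which is L ⇒ W
n=15: moves to 13(W), 10(W), 9(W); every one is W ⇒ L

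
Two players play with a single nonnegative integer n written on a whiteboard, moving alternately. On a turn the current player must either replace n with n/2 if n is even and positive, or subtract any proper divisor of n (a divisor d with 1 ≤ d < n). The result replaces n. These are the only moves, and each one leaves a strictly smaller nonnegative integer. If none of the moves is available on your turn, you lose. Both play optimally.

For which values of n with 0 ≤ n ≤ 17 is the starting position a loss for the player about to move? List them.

Work bottom-up. With no move the player to move loses. Otherwise the position is W if at least one move leads to an L position for the opponent, and L if every move leads to a W.
n=0: no move → L
n=1: no move → L
n=2: can move to 1, which is L ⇒ W
n=3: the only move is to 2(W), a W ⇒ L
n=4: can move to 3, which is L ⇒ W
n=5: the only move is to 4(W), a W ⇒ L
n=6: can move to 3, which is L ⇒ W
n=7: the only move is to 6(W), a W ⇒ L
n=8: can move to 7, which is L ⇒ W
n=9: moves to 6(W), 8(W); every one is W ⇒ L
n=10: can move to 5, which is L ⇒ W
n=11: the only move is to 10(W), a W ⇒ L
n=12: can move to 9, which is L ⇒ W
n=13: the only move is to 12(W), a W ⇒ L
n=14: can move to 7, which is L ⇒ W
n=15: moves to 10(W), 12(W), 14(W); every one is W ⇒ L
n=16: can move to 15, which is L ⇒ W
n=17: the only move is to 16(W), a W ⇒ L
Reading off the rows marked L gives the requested list; there are 10 such values of n.

0, 1, 3, 5, 7, 9, 11, 13, 15, 17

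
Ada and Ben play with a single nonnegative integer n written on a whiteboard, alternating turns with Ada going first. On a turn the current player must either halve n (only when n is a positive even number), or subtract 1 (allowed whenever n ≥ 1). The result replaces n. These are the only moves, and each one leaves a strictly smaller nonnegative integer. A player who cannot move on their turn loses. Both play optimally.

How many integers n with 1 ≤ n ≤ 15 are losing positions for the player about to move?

7

Compute win/loss labels from the base case upward. A position with no move is L. Any other position is W if it can reach an L in one move, else L.
n=0: no move → L
n=1: reaches L-position 0 → W
n=2: only reaches 1(W), which is W → L
n=3: reaches L-position 2 → W
n=4: reaches L-position 2 → W
n=5: only reaches 4(W), which is W → L
n=6: reaches L-position 5 → W
n=7: only reaches 6(W), which is W → L
n=8: reaches L-position 7 → W
n=9: only reaches 8(W), which is W → L
n=10: reaches L-position 5 → W
n=11: only reaches 10(W), which is W → L
n=12: reaches L-position 11 → W
n=13: only reaches 12(W), which is W → L
n=14: reaches L-position 7 → W
n=15: only reaches 14(W), which is W → L
L entries with 1 ≤ n ≤ 15 (n=0 is outside the asked range and is not counted): n = 2, 5, 7, 9, 11, 13, 15; that makes 7.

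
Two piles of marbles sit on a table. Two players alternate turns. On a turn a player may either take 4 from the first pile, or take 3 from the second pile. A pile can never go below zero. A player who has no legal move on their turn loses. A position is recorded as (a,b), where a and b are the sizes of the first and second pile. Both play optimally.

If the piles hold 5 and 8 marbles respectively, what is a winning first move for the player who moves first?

Move to (1,8).

Positions with no move are L. A position that does have a move is losing for the player to move precisely when every available move leads to a winning position for the opponent. Fill in the labels:
No move ever increases a pile, so every position that can arise here has a ≤ 5 and b ≤ 8; it is enough to label the cells with 0 ≤ a ≤ 5 and 0 ≤ b ≤ 8.
Every move lowers a or b (never raises either), so fill the grid row by row in increasing a, and left to right within a row: each cell's successors are then already labelled.
      b=0  b=1  b=2  b=3  b=4  b=5  b=6  b=7  b=8
a=0:    L    L    L    W    W    W    L    L    L
a=1:    L    L    L    W    W    W    L    L    L
a=2:    L    L    L    W    W    W    L    L    L
a=3:    L    L    L    W    W    W    L    L    L
a=4:    W    W    W    L    L    L    W    W    W
a=5:    W    W    W    L    L    L    W    W    W
Cells with no legal move (terminal, hence L): (0,0), (0,1), (0,2), (1,0), (1,1), (1,2), (2,0), (2,1), (2,2), (3,0), (3,1), (3,2).
The remaining L cells, each justified by listing all of its moves:
(0,6): →(0,3)(W) only, which is W, so L
(0,7): →(0,4)(W) only, which is W, so L
(0,8): →(0,5)(W) only, which is W, so L
(1,6): →(1,3)(W) only, which is W, so L
(1,7): →(1,4)(W) only, which is W, so L
(1,8): →(1,5)(W) only, which is W, so L
(2,6): →(2,3)(W) only, which is W, so L
(2,7): →(2,4)(W) only, which is W, so L
(2,8): →(2,5)(W) only, which is W, so L
(3,6): →(3,3)(W) only, which is W, so L
(3,7): →(3,4)(W) only, which is W, so L
(3,8): →(3,5)(W) only, which is W, so L
(4,3): →(0,3)(W), (4,0)(W) — all W, so L
(4,4): →(0,4)(W), (4,1)(W) — all W, so L
(4,5): →(0,5)(W), (4,2)(W) — all W, so L
(5,3): →(1,3)(W), (5,0)(W) — all W, so L
(5,4): →(1,4)(W), (5,1)(W) — all W, so L
(5,5): →(1,5)(W), (5,2)(W) — all W, so L
Every other cell has at least one move into one of the L cells above, so it is W.
From (5,8), the L positions reachable in one move are: (1,8), (5,5). Any move reaching one of these is winning.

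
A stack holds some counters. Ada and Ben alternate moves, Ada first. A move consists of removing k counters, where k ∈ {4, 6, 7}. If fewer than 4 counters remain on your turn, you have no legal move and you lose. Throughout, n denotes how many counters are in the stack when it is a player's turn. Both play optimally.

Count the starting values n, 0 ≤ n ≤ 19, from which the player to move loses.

Build the W/L table. Terminal = L. A non-terminal position is W if it has a move to some L; otherwise it is L.
n=0: no move → L
n=1: no move → L
n=2: no move → L
n=3: no move → L
n=4: W (go to 0, an L position)
n=5: W (go to 1, an L position)
n=6: W (go to 2, an L position)
n=7: W (go to 3, an L position)
n=8: W (go to 2, an L position)
n=9: W (go to 3, an L position)
n=10: W (go to 3, an L position)
n=11: L (options 7(W), 5(W), 4(W) are all W)
n=12: L (options 8(W), 6(W), 5(W) are all W)
n=13: L (options 9(W), 7(W), 6(W) are all W)
n=14: L (options 10(W), 8(W), 7(W) are all W)
n=15: W (go to 11, an L position)
n=16: W (go to 12, an L position)
n=17: W (go to 13, an L position)
n=18: W (go to 14, an L position)
n=19: W (go to 13, an L position)
L entries with 0 ≤ n ≤ 19: n = 0, 1, 2, 3, 11, 12, 13, 14; that makes 8.

8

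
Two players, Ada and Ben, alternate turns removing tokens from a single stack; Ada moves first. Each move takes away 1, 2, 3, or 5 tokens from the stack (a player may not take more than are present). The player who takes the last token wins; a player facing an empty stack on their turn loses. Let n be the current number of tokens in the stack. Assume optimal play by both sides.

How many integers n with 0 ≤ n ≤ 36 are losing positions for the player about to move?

Use the standard recursion: the mover loses at a terminal position; elsewhere, the mover wins exactly when some move hands the opponent an L position.
n=0: no move → L
n=1: W (go to 0, an L position)
n=2: W (go to 0, an L position)
n=3: W (go to 0, an L position)
n=4: L (options 3(W), 2(W), 1(W) are all W)
n=5: W (go to 4, an L position)
n=6: W (go to 4, an L position)
n=7: W (go to 4, an L position)
n=8: L (options 7(W), 6(W), 5(W), 3(W) are all W)
n=9: W (go to 8, an L position)
n=10: W (go to 8, an L position)
n=11: W (go to 8, an L position)
n=12: L (options 11(W), 10(W), 9(W), 7(W) are all W)
n=13: W (go to 12, an L position)
n=14: W (go to 12, an L position)
n=15: W (go to 12, an L position)
n=16: L (options 15(W), 14(W), 13(W), 11(W) are all W)
n=17: W (go to 16, an L position)
n=18: W (go to 16, an L position)
n=19: W (go to 16, an L position)
n=20: L (options 19(W), 18(W), 17(W), 15(W) are all W)
n=21: W (go to 20, an L position)
n=22: W (go to 20, an L position)
n=23: W (go to 20, an L position)
n=24: L (options 23(W), 22(W), 21(W), 19(W) are all W)
n=25: W (go to 24, an L position)
n=26: W (go to 24, an L position)
n=27: W (go to 24, an L position)
n=28: L (options 27(W), 26(W), 25(W), 23(W) are all W)
n=29: W (go to 28, an L position)
n=30: W (go to 28, an L position)
n=31: W (go to 28, an L position)
n=32: L (options 31(W), 30(W), 29(W), 27(W) are all W)
n=33: W (go to 32, an L position)
n=34: W (go to 32, an L position)
n=35: W (go to 32, an L position)
n=36: L (options 35(W), 34(W), 33(W), 31(W) are all W)
L entries with 0 ≤ n ≤ 36: n = 0, 4, 8, 12, 16, 20, 24, 28, 32, 36; that makes 10.

10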